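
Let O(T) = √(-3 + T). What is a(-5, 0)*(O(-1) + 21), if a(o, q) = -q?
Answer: 0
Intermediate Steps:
a(-5, 0)*(O(-1) + 21) = (-1*0)*(√(-3 - 1) + 21) = 0*(√(-4) + 21) = 0*(2*I + 21) = 0*(21 + 2*I) = 0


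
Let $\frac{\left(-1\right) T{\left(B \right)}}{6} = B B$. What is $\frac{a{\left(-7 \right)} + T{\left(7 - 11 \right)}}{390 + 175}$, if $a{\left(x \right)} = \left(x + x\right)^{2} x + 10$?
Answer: $- \frac{1458}{565} \approx -2.5805$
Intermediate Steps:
$T{\left(B \right)} = - 6 B^{2}$ ($T{\left(B \right)} = - 6 B B = - 6 B^{2}$)
$a{\left(x \right)} = 10 + 4 x^{3}$ ($a{\left(x \right)} = \left(2 x\right)^{2} x + 10 = 4 x^{2} x + 10 = 4 x^{3} + 10 = 10 + 4 x^{3}$)
$\frac{a{\left(-7 \right)} + T{\left(7 - 11 \right)}}{390 + 175} = \frac{\left(10 + 4 \left(-7\right)^{3}\right) - 6 \left(7 - 11\right)^{2}}{390 + 175} = \frac{\left(10 + 4 \left(-343\right)\right) - 6 \left(7 - 11\right)^{2}}{565} = \left(\left(10 - 1372\right) - 6 \left(-4\right)^{2}\right) \frac{1}{565} = \left(-1362 - 96\right) \frac{1}{565} = \left(-1458\right) \frac{1}{565} = - \frac{1458}{565}$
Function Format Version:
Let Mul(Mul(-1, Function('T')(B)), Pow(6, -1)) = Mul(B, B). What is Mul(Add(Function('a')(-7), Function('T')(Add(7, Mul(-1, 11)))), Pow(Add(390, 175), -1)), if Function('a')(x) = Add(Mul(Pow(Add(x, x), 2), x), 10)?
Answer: Rational(-1458, 565) ≈ -2.5805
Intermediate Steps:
Function('T')(B) = Mul(-6, Pow(B, 2)) (Function('T')(B) = Mul(-6, Mul(B, B)) = Mul(-6, Pow(B, 2)))
Function('a')(x) = Add(10, Mul(4, Pow(x, 3))) (Function('a')(x) = Add(Mul(Pow(Mul(2, x), 2), x), 10) = Add(Mul(Mul(4, Pow(x, 2)), x), 10) = Add(Mul(4, Pow(x, 3)), 10) = Add(10, Mul(4, Pow(x, 3))))
Mul(Add(Function('a')(-7), Function('T')(Add(7, Mul(-1, 11)))), Pow(Add(390, 175), -1)) = Mul(Add(Add(10, Mul(4, Pow(-7, 3))), Mul(-6, Pow(Add(7, Mul(-1, 11)), 2))), Pow(Add(390, 175), -1)) = Mul(Add(Add(10, Mul(4, -343)), Mul(-6, Pow(Add(7, -11), 2))), Pow(565, -1)) = Mul(Add(Add(10, -1372), Mul(-6, Pow(-4, 2))), Rational(1, 565)) = Mul(Add(-1362, Mul(-6, 16)), Rational(1, 565)) = Mul(Add(-1362, -96), Rational(1, 565)) = Mul(-1458, Rational(1, 565)) = Rational(-1458, 565)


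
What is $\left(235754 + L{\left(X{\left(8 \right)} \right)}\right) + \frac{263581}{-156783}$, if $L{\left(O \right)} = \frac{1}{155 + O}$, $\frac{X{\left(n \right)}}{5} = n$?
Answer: $\frac{2402527179326}{10190895} \approx 2.3575 \cdot 10^{5}$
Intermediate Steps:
$X{\left(n \right)} = 5 n$
$\left(235754 + L{\left(X{\left(8 \right)} \right)}\right) + \frac{263581}{-156783} = \left(235754 + \frac{1}{155 + 5 \cdot 8}\right) + \frac{263581}{-156783} = \left(235754 + \frac{1}{155 + 40}\right) + 263581 \left(- \frac{1}{156783}\right) = \left(235754 + \frac{1}{195}\right) - \frac{263581}{156783} = \frac{45972031}{195} - \frac{263581}{156783} = \frac{2402527179326}{10190895}$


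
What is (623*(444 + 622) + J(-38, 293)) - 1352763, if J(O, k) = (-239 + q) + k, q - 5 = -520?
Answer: -689106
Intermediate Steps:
q = -515 (q = 5 - 520 = -515)
J(O, k) = -754 + k (J(O, k) = (-239 - 515) + k = -754 + k)
(623*(444 + 622) + J(-38, 293)) - 1352763 = (623*(444 + 622) + (-754 + 293)) - 1352763 = (623*1066 - 461) - 1352763 = (664118 - 461) - 1352763 = 663657 - 1352763 = -689106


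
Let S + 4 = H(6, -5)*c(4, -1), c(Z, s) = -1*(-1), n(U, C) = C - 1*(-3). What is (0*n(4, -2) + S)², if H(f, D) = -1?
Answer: 25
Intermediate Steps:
n(U, C) = 3 + C (n(U, C) = C + 3 = 3 + C)
c(Z, s) = 1
S = -5 (S = -4 - 1*1 = -4 - 1 = -5)
(0*n(4, -2) + S)² = (0*(3 - 2) - 5)² = (0*1 - 5)² = (0 - 5)² = (-5)² = 25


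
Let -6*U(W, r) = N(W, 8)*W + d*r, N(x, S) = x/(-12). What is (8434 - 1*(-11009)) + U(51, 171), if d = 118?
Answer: 128929/8 ≈ 16116.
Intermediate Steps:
N(x, S) = -x/12 (N(x, S) = x*(-1/12) = -x/12)
U(W, r) = -59*r/3 + W**2/72 (U(W, r) = -((-W/12)*W + 118*r)/6 = -(-W**2/12 + 118*r)/6 = -(118*r - W**2/12)/6 = -59*r/3 + W**2/72)
(8434 - 1*(-11009)) + U(51, 171) = (8434 - 1*(-11009)) + (-59/3*171 + (1/72)*51**2) = (8434 + 11009) + (-3363 + (1/72)*2601) = 19443 + (-3363 + 289/8) = 19443 - 26615/8 = 128929/8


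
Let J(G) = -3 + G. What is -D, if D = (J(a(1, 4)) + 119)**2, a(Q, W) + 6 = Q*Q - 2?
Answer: -11881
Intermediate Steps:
a(Q, W) = -8 + Q**2 (a(Q, W) = -6 + (Q*Q - 2) = -6 + (Q**2 - 2) = -6 + (-2 + Q**2) = -8 + Q**2)
D = 11881 (D = ((-3 + (-8 + 1**2)) + 119)**2 = ((-3 + (-8 + 1)) + 119)**2 = ((-3 - 7) + 119)**2 = (-10 + 119)**2 = 109**2 = 11881)
-D = -1*11881 = -11881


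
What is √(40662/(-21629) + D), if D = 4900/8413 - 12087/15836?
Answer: 7*I*√87306476016379725954905/1440797104286 ≈ 1.4356*I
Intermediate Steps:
D = -24091531/133228268 (D = 4900*(1/8413) - 12087*1/15836 = 4900/8413 - 12087/15836 = -24091531/133228268 ≈ -0.18083)
√(40662/(-21629) + D) = √(40662/(-21629) - 24091531/133228268) = √(40662*(-1/21629) - 24091531/133228268) = √(-40662/21629 - 24091531/133228268) = √(-5938403557415/2881594208572) = 7*I*√87306476016379725954905/1440797104286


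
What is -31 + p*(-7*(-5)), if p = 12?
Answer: 389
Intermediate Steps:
-31 + p*(-7*(-5)) = -31 + 12*(-7*(-5)) = -31 + 12*35 = -31 + 420 = 389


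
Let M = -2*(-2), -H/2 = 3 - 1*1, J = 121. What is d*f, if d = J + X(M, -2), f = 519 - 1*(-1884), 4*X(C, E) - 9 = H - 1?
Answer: 293166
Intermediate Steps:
H = -4 (H = -2*(3 - 1*1) = -2*(3 - 1) = -2*2 = -4)
M = 4
X(C, E) = 1 (X(C, E) = 9/4 + (-4 - 1)/4 = 9/4 + (¼)*(-5) = 9/4 - 5/4 = 1)
f = 2403 (f = 519 + 1884 = 2403)
d = 122 (d = 121 + 1 = 122)
d*f = 122*2403 = 293166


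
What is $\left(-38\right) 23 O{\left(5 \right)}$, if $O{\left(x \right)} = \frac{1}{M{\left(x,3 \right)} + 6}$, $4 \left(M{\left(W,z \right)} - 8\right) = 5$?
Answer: $- \frac{3496}{61} \approx -57.311$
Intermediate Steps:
$M{\left(W,z \right)} = \frac{37}{4}$ ($M{\left(W,z \right)} = 8 + \frac{1}{4} \cdot 5 = 8 + \frac{5}{4} = \frac{37}{4}$)
$O{\left(x \right)} = \frac{4}{61}$ ($O{\left(x \right)} = \frac{1}{\frac{37}{4} + 6} = \frac{1}{\frac{61}{4}} = \frac{4}{61}$)
$\left(-38\right) 23 O{\left(5 \right)} = \left(-38\right) 23 \cdot \frac{4}{61} = \left(-874\right) \frac{4}{61} = - \frac{3496}{61}$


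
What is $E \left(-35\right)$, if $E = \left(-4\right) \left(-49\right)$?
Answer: $-6860$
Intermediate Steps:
$E = 196$
$E \left(-35\right) = 196 \left(-35\right) = -6860$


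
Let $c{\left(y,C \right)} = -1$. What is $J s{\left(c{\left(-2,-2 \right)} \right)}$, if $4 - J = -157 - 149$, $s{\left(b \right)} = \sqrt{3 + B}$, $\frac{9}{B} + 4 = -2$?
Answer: $155 \sqrt{6} \approx 379.67$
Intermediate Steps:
$B = - \frac{3}{2}$ ($B = \frac{9}{-4 - 2} = \frac{9}{-6} = 9 \left(- \frac{1}{6}\right) = - \frac{3}{2} \approx -1.5$)
$s{\left(b \right)} = \frac{\sqrt{6}}{2}$ ($s{\left(b \right)} = \sqrt{3 - \frac{3}{2}} = \sqrt{\frac{3}{2}} = \frac{\sqrt{6}}{2}$)
$J = 310$ ($J = 4 - \left(-157 - 149\right) = 4 - -306 = 4 + 306 = 310$)
$J s{\left(c{\left(-2,-2 \right)} \right)} = 310 \frac{\sqrt{6}}{2} = 155 \sqrt{6}$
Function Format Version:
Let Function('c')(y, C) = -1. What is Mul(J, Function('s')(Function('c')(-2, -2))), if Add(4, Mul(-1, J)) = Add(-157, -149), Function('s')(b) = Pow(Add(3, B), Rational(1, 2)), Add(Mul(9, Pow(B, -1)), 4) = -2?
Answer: Mul(155, Pow(6, Rational(1, 2))) ≈ 379.67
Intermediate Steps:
B = Rational(-3, 2) (B = Mul(9, Pow(Add(-4, -2), -1)) = Mul(9, Pow(-6, -1)) = Mul(9, Rational(-1, 6)) = Rational(-3, 2) ≈ -1.5000)
Function('s')(b) = Mul(Rational(1, 2), Pow(6, Rational(1, 2))) (Function('s')(b) = Pow(Add(3, Rational(-3, 2)), Rational(1, 2)) = Pow(Rational(3, 2), Rational(1, 2)) = Mul(Rational(1, 2), Pow(6, Rational(1, 2))))
J = 310 (J = Add(4, Mul(-1, Add(-157, -149))) = Add(4, Mul(-1, -306)) = Add(4, 306) = 310)
Mul(J, Function('s')(Function('c')(-2, -2))) = Mul(310, Mul(Rational(1, 2), Pow(6, Rational(1, 2)))) = Mul(155, Pow(6, Rational(1, 2)))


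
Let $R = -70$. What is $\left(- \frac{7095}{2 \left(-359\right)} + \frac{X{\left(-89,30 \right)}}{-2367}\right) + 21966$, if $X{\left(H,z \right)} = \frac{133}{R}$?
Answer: $\frac{93370360063}{4248765} \approx 21976.0$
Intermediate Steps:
$X{\left(H,z \right)} = - \frac{19}{10}$ ($X{\left(H,z \right)} = \frac{133}{-70} = 133 \left(- \frac{1}{70}\right) = - \frac{19}{10}$)
$\left(- \frac{7095}{2 \left(-359\right)} + \frac{X{\left(-89,30 \right)}}{-2367}\right) + 21966 = \left(- \frac{7095}{2 \left(-359\right)} - \frac{19}{10 \left(-2367\right)}\right) + 21966 = \left(- \frac{7095}{-718} - - \frac{19}{23670}\right) + 21966 = \left(\left(-7095\right) \left(- \frac{1}{718}\right) + \frac{19}{23670}\right) + 21966 = \left(\frac{7095}{718} + \frac{19}{23670}\right) + 21966 = \frac{41988073}{4248765} + 21966 = \frac{93370360063}{4248765}$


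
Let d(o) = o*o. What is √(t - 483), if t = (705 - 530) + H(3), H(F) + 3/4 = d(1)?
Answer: I*√1231/2 ≈ 17.543*I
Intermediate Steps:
d(o) = o²
H(F) = ¼ (H(F) = -¾ + 1² = -¾ + 1 = ¼)
t = 701/4 (t = (705 - 530) + ¼ = 175 + ¼ = 701/4 ≈ 175.25)
√(t - 483) = √(701/4 - 483) = √(-1231/4) = I*√1231/2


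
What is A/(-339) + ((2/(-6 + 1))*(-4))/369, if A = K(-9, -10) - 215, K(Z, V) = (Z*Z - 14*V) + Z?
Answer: 2749/208485 ≈ 0.013186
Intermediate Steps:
K(Z, V) = Z + Z² - 14*V (K(Z, V) = (Z² - 14*V) + Z = Z + Z² - 14*V)
A = -3 (A = (-9 + (-9)² - 14*(-10)) - 215 = (-9 + 81 + 140) - 215 = 212 - 215 = -3)
A/(-339) + ((2/(-6 + 1))*(-4))/369 = -3/(-339) + ((2/(-6 + 1))*(-4))/369 = -3*(-1/339) + ((2/(-5))*(-4))*(1/369) = 1/113 + (-⅕*2*(-4))*(1/369) = 1/113 - ⅖*(-4)*(1/369) = 1/113 + (8/5)*(1/369) = 1/113 + 8/1845 = 2749/208485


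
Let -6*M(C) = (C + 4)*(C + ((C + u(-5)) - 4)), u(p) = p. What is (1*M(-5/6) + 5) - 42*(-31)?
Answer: 35441/27 ≈ 1312.6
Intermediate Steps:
M(C) = -(-9 + 2*C)*(4 + C)/6 (M(C) = -(C + 4)*(C + ((C - 5) - 4))/6 = -(4 + C)*(C + ((-5 + C) - 4))/6 = -(4 + C)*(C + (-9 + C))/6 = -(4 + C)*(-9 + 2*C)/6 = -(-9 + 2*C)*(4 + C)/6)
(1*M(-5/6) + 5) - 42*(-31) = (1*(6 - (-5/6)²/3 + (-5/6)/6) + 5) - 42*(-31) = (1*(6 - (-5*⅙)²/3 + (-5*⅙)/6) + 5) + 1302 = (1*(6 - (-⅚)²/3 + (⅙)*(-⅚)) + 5) + 1302 = (1*(6 - ⅓*25/36 - 5/36) + 5) + 1302 = (1*(6 - 25/108 - 5/36) + 5) + 1302 = (1*(152/27) + 5) + 1302 = (152/27 + 5) + 1302 = 287/27 + 1302 = 35441/27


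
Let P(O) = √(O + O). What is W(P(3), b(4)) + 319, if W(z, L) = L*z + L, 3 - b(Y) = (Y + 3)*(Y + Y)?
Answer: 266 - 53*√6 ≈ 136.18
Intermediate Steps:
b(Y) = 3 - 2*Y*(3 + Y) (b(Y) = 3 - (Y + 3)*(Y + Y) = 3 - (3 + Y)*2*Y = 3 - 2*Y*(3 + Y))
P(O) = √2*√O (P(O) = √(2*O) = √2*√O)
W(z, L) = L + L*z
W(P(3), b(4)) + 319 = (3 - 6*4 - 2*4²)*(1 + √2*√3) + 319 = (3 - 24 - 2*16)*(1 + √6) + 319 = (3 - 24 - 32)*(1 + √6) + 319 = -53*(1 + √6) + 319 = (-53 - 53*√6) + 319 = 266 - 53*√6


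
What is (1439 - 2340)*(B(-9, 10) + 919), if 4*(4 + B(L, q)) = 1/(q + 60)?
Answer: -230837101/280 ≈ -8.2442e+5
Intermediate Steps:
B(L, q) = -4 + 1/(4*(60 + q)) (B(L, q) = -4 + 1/(4*(q + 60)) = -4 + 1/(4*(60 + q)))
(1439 - 2340)*(B(-9, 10) + 919) = (1439 - 2340)*((-959 - 16*10)/(4*(60 + 10)) + 919) = -901*((1/4)*(-959 - 160)/70 + 919) = -901*((1/4)*(1/70)*(-1119) + 919) = -901*(-1119/280 + 919) = -901*256201/280 = -230837101/280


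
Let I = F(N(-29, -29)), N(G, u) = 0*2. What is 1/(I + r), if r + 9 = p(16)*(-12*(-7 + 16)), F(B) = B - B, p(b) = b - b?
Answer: -⅑ ≈ -0.11111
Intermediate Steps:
N(G, u) = 0
p(b) = 0
F(B) = 0
I = 0
r = -9 (r = -9 + 0*(-12*(-7 + 16)) = -9 + 0*(-12*9) = -9 + 0*(-108) = -9 + 0 = -9)
1/(I + r) = 1/(0 - 9) = 1/(-9) = -⅑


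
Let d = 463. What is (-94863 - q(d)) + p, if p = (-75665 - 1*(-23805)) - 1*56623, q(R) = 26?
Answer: -203372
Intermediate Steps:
p = -108483 (p = (-75665 + 23805) - 56623 = -51860 - 56623 = -108483)
(-94863 - q(d)) + p = (-94863 - 1*26) - 108483 = (-94863 - 26) - 108483 = -94889 - 108483 = -203372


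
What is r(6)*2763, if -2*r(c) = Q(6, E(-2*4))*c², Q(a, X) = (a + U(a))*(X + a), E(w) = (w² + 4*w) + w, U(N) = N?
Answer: -17904240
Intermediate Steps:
E(w) = w² + 5*w
Q(a, X) = 2*a*(X + a) (Q(a, X) = (a + a)*(X + a) = (2*a)*(X + a) = 2*a*(X + a))
r(c) = -180*c² (r(c) = -2*6*((-2*4)*(5 - 2*4) + 6)*c²/2 = -2*6*(-8*(5 - 8) + 6)*c²/2 = -2*6*(-8*(-3) + 6)*c²/2 = -2*6*(24 + 6)*c²/2 = -2*6*30*c²/2 = -180*c²)
r(6)*2763 = -180*6²*2763 = -180*36*2763 = -6480*2763 = -17904240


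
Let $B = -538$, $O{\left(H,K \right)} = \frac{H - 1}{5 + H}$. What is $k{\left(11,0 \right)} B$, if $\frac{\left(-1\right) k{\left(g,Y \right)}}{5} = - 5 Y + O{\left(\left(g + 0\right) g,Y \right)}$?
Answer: $\frac{53800}{21} \approx 2561.9$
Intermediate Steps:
$O{\left(H,K \right)} = \frac{-1 + H}{5 + H}$
$k{\left(g,Y \right)} = 25 Y - \frac{5 \left(-1 + g^{2}\right)}{5 + g^{2}}$ ($k{\left(g,Y \right)} = - 5 \left(- 5 Y + \frac{-1 + \left(g + 0\right) g}{5 + \left(g + 0\right) g}\right) = - 5 \left(- 5 Y + \frac{-1 + g g}{5 + g g}\right) = - 5 \left(- 5 Y + \frac{-1 + g^{2}}{5 + g^{2}}\right) = 25 Y - \frac{5 \left(-1 + g^{2}\right)}{5 + g^{2}}$)
$k{\left(11,0 \right)} B = \frac{5 \left(1 - 11^{2} + 5 \cdot 0 \left(5 + 11^{2}\right)\right)}{5 + 11^{2}} \left(-538\right) = \frac{5 \left(1 - 121 + 5 \cdot 0 \left(5 + 121\right)\right)}{5 + 121} \left(-538\right) = \frac{5 \left(1 - 121 + 5 \cdot 0 \cdot 126\right)}{126} \left(-538\right) = 5 \cdot \frac{1}{126} \left(1 - 121 + 0\right) \left(-538\right) = 5 \cdot \frac{1}{126} \left(-120\right) \left(-538\right) = \left(- \frac{100}{21}\right) \left(-538\right) = \frac{53800}{21}$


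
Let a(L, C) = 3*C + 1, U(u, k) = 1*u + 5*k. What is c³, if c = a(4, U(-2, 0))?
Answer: -125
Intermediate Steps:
U(u, k) = u + 5*k
a(L, C) = 1 + 3*C
c = -5 (c = 1 + 3*(-2 + 5*0) = 1 + 3*(-2 + 0) = 1 + 3*(-2) = 1 - 6 = -5)
c³ = (-5)³ = -125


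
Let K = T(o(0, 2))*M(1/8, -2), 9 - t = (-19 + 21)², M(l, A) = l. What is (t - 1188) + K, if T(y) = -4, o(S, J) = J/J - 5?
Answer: -2367/2 ≈ -1183.5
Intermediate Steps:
o(S, J) = -4 (o(S, J) = 1 - 5 = -4)
t = 5 (t = 9 - (-19 + 21)² = 9 - 1*2² = 9 - 1*4 = 9 - 4 = 5)
K = -½ (K = -4/8 = -4*⅛ = -½ ≈ -0.50000)
(t - 1188) + K = (5 - 1188) - ½ = -1183 - ½ = -2367/2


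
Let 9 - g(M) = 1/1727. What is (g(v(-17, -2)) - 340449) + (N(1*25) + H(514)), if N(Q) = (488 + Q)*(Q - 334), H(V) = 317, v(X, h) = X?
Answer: -861151281/1727 ≈ -4.9864e+5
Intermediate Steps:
g(M) = 15542/1727 (g(M) = 9 - 1/1727 = 15542/1727)
N(Q) = (-334 + Q)*(488 + Q) (N(Q) = (488 + Q)*(-334 + Q) = (-334 + Q)*(488 + Q))
(g(v(-17, -2)) - 340449) + (N(1*25) + H(514)) = (15542/1727 - 340449) + ((-162992 + (1*25)² + 154*(1*25)) + 317) = -587939881/1727 + ((-162992 + 25² + 154*25) + 317) = -587939881/1727 + ((-162992 + 625 + 3850) + 317) = -587939881/1727 + (-158517 + 317) = -587939881/1727 - 158200 = -861151281/1727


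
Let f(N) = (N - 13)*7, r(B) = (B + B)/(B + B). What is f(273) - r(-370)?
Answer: 1819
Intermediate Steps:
r(B) = 1 (r(B) = (2*B)/((2*B)) = (2*B)*(1/(2*B)) = 1)
f(N) = -91 + 7*N (f(N) = (-13 + N)*7 = -91 + 7*N)
f(273) - r(-370) = (-91 + 7*273) - 1*1 = (-91 + 1911) - 1 = 1820 - 1 = 1819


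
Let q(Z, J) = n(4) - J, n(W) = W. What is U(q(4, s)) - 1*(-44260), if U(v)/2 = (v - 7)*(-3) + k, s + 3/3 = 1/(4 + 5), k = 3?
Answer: 132836/3 ≈ 44279.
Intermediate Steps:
s = -8/9 (s = -1 + 1/(4 + 5) = -1 + 1/9 = -8/9 ≈ -0.88889)
q(Z, J) = 4 - J
U(v) = 48 - 6*v (U(v) = 2*((v - 7)*(-3) + 3) = 2*((-7 + v)*(-3) + 3) = 2*((21 - 3*v) + 3) = 2*(24 - 3*v) = 48 - 6*v)
U(q(4, s)) - 1*(-44260) = (48 - 6*(4 - 1*(-8/9))) - 1*(-44260) = (48 - 6*(4 + 8/9)) + 44260 = (48 - 6*44/9) + 44260 = (48 - 88/3) + 44260 = 56/3 + 44260 = 132836/3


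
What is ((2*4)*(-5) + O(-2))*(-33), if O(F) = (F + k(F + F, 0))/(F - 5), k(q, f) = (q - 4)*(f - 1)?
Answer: 9438/7 ≈ 1348.3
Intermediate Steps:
k(q, f) = (-1 + f)*(-4 + q) (k(q, f) = (-4 + q)*(-1 + f) = (-1 + f)*(-4 + q))
O(F) = (4 - F)/(-5 + F) (O(F) = (F + (4 - (F + F) - 4*0 + 0*(F + F)))/(F - 5) = (F + (4 - 2*F + 0 + 0*(2*F)))/(-5 + F) = (F + (4 - 2*F + 0 + 0))/(-5 + F) = (F + (4 - 2*F))/(-5 + F) = (4 - F)/(-5 + F))
((2*4)*(-5) + O(-2))*(-33) = ((2*4)*(-5) + (4 - 1*(-2))/(-5 - 2))*(-33) = (8*(-5) + (4 + 2)/(-7))*(-33) = (-40 - ⅐*6)*(-33) = (-40 - 6/7)*(-33) = -286/7*(-33) = 9438/7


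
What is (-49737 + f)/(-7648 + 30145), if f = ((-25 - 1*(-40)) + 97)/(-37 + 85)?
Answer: -149204/67491 ≈ -2.2107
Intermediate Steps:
f = 7/3 (f = ((-25 + 40) + 97)/48 = (15 + 97)*(1/48) = 112*(1/48) = 7/3 ≈ 2.3333)
(-49737 + f)/(-7648 + 30145) = (-49737 + 7/3)/(-7648 + 30145) = -149204/3/22497 = -149204/3*1/22497 = -149204/67491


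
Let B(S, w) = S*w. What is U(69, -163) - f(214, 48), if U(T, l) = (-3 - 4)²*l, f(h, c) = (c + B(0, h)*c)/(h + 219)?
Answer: -3458419/433 ≈ -7987.1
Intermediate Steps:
f(h, c) = c/(219 + h) (f(h, c) = (c + (0*h)*c)/(h + 219) = (c + 0*c)/(219 + h) = (c + 0)/(219 + h) = c/(219 + h))
U(T, l) = 49*l (U(T, l) = (-7)²*l = 49*l)
U(69, -163) - f(214, 48) = 49*(-163) - 48/(219 + 214) = -7987 - 48/433 = -3458419/433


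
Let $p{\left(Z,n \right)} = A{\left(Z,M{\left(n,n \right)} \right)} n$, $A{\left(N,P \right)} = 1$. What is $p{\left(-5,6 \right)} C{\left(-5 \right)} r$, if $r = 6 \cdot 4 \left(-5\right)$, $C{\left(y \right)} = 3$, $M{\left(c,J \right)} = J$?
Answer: $-2160$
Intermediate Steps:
$r = -120$ ($r = 6 \left(-20\right) = -120$)
$p{\left(Z,n \right)} = n$ ($p{\left(Z,n \right)} = 1 n = n$)
$p{\left(-5,6 \right)} C{\left(-5 \right)} r = 6 \cdot 3 \left(-120\right) = 18 \left(-120\right) = -2160$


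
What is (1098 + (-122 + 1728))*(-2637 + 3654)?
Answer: 2749968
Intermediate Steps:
(1098 + (-122 + 1728))*(-2637 + 3654) = (1098 + 1606)*1017 = 2704*1017 = 2749968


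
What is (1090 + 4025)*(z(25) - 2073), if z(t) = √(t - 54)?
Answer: -10603395 + 5115*I*√29 ≈ -1.0603e+7 + 27545.0*I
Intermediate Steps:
z(t) = √(-54 + t)
(1090 + 4025)*(z(25) - 2073) = (1090 + 4025)*(√(-54 + 25) - 2073) = 5115*(√(-29) - 2073) = 5115*(I*√29 - 2073) = 5115*(-2073 + I*√29) = -10603395 + 5115*I*√29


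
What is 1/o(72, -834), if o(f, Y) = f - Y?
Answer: 1/906 ≈ 0.0011038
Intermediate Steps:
1/o(72, -834) = 1/(72 - 1*(-834)) = 1/(72 + 834) = 1/906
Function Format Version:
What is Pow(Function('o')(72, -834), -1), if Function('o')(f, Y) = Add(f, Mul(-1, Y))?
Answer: Rational(1, 906) ≈ 0.0011038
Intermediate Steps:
Pow(Function('o')(72, -834), -1) = Pow(Add(72, Mul(-1, -834)), -1) = Pow(Add(72, 834), -1) = Pow(906, -1) = Rational(1, 906)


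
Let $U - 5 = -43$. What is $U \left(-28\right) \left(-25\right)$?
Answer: $-26600$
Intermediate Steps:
$U = -38$ ($U = 5 - 43 = -38$)
$U \left(-28\right) \left(-25\right) = \left(-38\right) \left(-28\right) \left(-25\right) = 1064 \left(-25\right) = -26600$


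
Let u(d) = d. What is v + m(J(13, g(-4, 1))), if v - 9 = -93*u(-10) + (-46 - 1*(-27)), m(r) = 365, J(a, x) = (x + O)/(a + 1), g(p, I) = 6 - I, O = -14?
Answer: 1285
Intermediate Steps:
J(a, x) = (-14 + x)/(1 + a) (J(a, x) = (x - 14)/(a + 1) = (-14 + x)/(1 + a))
v = 920 (v = 9 + (-93*(-10) + (-46 - 1*(-27))) = 9 + (930 + (-46 + 27)) = 9 + (930 - 19) = 9 + 911 = 920)
v + m(J(13, g(-4, 1))) = 920 + 365 = 1285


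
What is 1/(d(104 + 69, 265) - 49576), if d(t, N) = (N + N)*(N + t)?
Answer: 1/182564 ≈ 5.4775e-6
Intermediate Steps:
d(t, N) = 2*N*(N + t) (d(t, N) = (2*N)*(N + t) = 2*N*(N + t))
1/(d(104 + 69, 265) - 49576) = 1/(2*265*(265 + (104 + 69)) - 49576) = 1/(2*265*(265 + 173) - 49576) = 1/(2*265*438 - 49576) = 1/(232140 - 49576) = 1/182564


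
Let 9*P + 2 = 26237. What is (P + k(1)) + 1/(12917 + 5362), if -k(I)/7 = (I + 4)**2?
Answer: 50084461/18279 ≈ 2740.0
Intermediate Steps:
P = 2915 (P = -2/9 + (1/9)*26237 = -2/9 + 26237/9 = 2915)
k(I) = -7*(4 + I)**2 (k(I) = -7*(I + 4)**2 = -7*(4 + I)**2)
(P + k(1)) + 1/(12917 + 5362) = (2915 - 7*(4 + 1)**2) + 1/(12917 + 5362) = (2915 - 7*5**2) + 1/18279 = (2915 - 7*25) + 1/18279 = (2915 - 175) + 1/18279 = 2740 + 1/18279 = 50084461/18279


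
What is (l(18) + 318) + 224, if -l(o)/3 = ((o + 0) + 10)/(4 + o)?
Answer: 5920/11 ≈ 538.18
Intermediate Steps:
l(o) = -3*(10 + o)/(4 + o) (l(o) = -3*((o + 0) + 10)/(4 + o) = -3*(o + 10)/(4 + o) = -3*(10 + o)/(4 + o))
(l(18) + 318) + 224 = (3*(-10 - 1*18)/(4 + 18) + 318) + 224 = (3*(-10 - 18)/22 + 318) + 224 = (3*(1/22)*(-28) + 318) + 224 = (-42/11 + 318) + 224 = 3456/11 + 224 = 5920/11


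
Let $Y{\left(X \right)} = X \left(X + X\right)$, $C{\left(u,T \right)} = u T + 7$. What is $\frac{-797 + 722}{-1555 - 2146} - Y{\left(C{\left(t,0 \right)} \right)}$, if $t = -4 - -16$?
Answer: $- \frac{362623}{3701} \approx -97.98$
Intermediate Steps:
$t = 12$ ($t = -4 + 16 = 12$)
$C{\left(u,T \right)} = 7 + T u$ ($C{\left(u,T \right)} = T u + 7 = 7 + T u$)
$Y{\left(X \right)} = 2 X^{2}$ ($Y{\left(X \right)} = X 2 X = 2 X^{2}$)
$\frac{-797 + 722}{-1555 - 2146} - Y{\left(C{\left(t,0 \right)} \right)} = \frac{-797 + 722}{-1555 - 2146} - 2 \left(7 + 0 \cdot 12\right)^{2} = - \frac{75}{-3701} - 2 \left(7 + 0\right)^{2} = \left(-75\right) \left(- \frac{1}{3701}\right) - 2 \cdot 7^{2} = \frac{75}{3701} - 2 \cdot 49 = \frac{75}{3701} - 98 = - \frac{362623}{3701}$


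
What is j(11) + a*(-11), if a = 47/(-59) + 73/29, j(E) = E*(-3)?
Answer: -88847/1711 ≈ -51.927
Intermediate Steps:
j(E) = -3*E
a = 2944/1711 (a = 47*(-1/59) + 73*(1/29) = -47/59 + 73/29 = 2944/1711 ≈ 1.7206)
j(11) + a*(-11) = -3*11 + (2944/1711)*(-11) = -33 - 32384/1711 = -88847/1711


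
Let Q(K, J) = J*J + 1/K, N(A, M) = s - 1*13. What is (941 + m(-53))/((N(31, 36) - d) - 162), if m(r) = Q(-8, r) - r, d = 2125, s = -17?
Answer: -30423/18536 ≈ -1.6413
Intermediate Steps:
N(A, M) = -30 (N(A, M) = -17 - 1*13 = -17 - 13 = -30)
Q(K, J) = J**2 + 1/K
m(r) = -1/8 + r**2 - r (m(r) = (r**2 + 1/(-8)) - r = (r**2 - 1/8) - r = (-1/8 + r**2) - r = -1/8 + r**2 - r)
(941 + m(-53))/((N(31, 36) - d) - 162) = (941 + (-1/8 + (-53)**2 - 1*(-53)))/((-30 - 1*2125) - 162) = (941 + (-1/8 + 2809 + 53))/((-30 - 2125) - 162) = (941 + 22895/8)/(-2155 - 162) = (30423/8)/(-2317) = (30423/8)*(-1/2317) = -30423/18536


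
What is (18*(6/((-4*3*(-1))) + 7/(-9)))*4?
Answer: -20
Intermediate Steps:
(18*(6/((-4*3*(-1))) + 7/(-9)))*4 = (18*(6/((-12*(-1))) + 7*(-⅑)))*4 = (18*(6/12 - 7/9))*4 = (18*(6*(1/12) - 7/9))*4 = (18*(½ - 7/9))*4 = (18*(-5/18))*4 = -5*4 = -20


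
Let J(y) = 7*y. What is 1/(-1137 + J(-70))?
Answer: -1/1627 ≈ -0.00061463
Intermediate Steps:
1/(-1137 + J(-70)) = 1/(-1137 + 7*(-70)) = 1/(-1137 - 490) = 1/(-1627) = -1/1627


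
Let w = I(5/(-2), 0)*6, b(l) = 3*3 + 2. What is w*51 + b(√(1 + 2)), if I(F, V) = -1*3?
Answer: -907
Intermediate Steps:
b(l) = 11 (b(l) = 9 + 2 = 11)
I(F, V) = -3
w = -18 (w = -3*6 = -18)
w*51 + b(√(1 + 2)) = -18*51 + 11 = -918 + 11 = -907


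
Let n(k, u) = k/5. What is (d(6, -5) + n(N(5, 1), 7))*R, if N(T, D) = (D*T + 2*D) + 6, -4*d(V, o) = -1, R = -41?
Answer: -2337/20 ≈ -116.85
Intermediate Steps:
d(V, o) = ¼ (d(V, o) = -¼*(-1) = ¼)
N(T, D) = 6 + 2*D + D*T (N(T, D) = (2*D + D*T) + 6 = 6 + 2*D + D*T)
n(k, u) = k/5 (n(k, u) = k*(⅕) = k/5)
(d(6, -5) + n(N(5, 1), 7))*R = (¼ + (6 + 2*1 + 1*5)/5)*(-41) = (¼ + (6 + 2 + 5)/5)*(-41) = (¼ + (⅕)*13)*(-41) = (¼ + 13/5)*(-41) = (57/20)*(-41) = -2337/20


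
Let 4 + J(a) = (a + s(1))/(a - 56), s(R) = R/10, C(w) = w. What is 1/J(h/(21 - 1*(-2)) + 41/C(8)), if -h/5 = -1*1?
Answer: -15535/63809 ≈ -0.24346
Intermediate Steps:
h = 5 (h = -(-5) = -5*(-1) = 5)
s(R) = R/10 (s(R) = R*(1/10) = R/10)
J(a) = -4 + (1/10 + a)/(-56 + a) (J(a) = -4 + (a + (1/10)*1)/(a - 56) = -4 + (a + 1/10)/(-56 + a) = -4 + (1/10 + a)/(-56 + a))
1/J(h/(21 - 1*(-2)) + 41/C(8)) = 1/(3*(747 - 10*(5/(21 - 1*(-2)) + 41/8))/(10*(-56 + (5/(21 - 1*(-2)) + 41/8)))) = 1/(3*(747 - 10*(5/(21 + 2) + 41*(1/8)))/(10*(-56 + (5/(21 + 2) + 41*(1/8))))) = 1/(3*(747 - 10*(5/23 + 41/8))/(10*(-56 + (5/23 + 41/8)))) = 1/(3*(747 - 10*983/184)/(10*(-56 + 983/184))) = 1/(3*(747 - 4915/92)/(10*(-9321/184))) = 1/((3/10)*(-184/9321)*(63809/92)) = 1/(-63809/15535) = -15535/63809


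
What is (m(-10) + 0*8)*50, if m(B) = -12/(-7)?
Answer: 600/7 ≈ 85.714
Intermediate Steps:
m(B) = 12/7 (m(B) = -12*(-⅐) = 12/7)
(m(-10) + 0*8)*50 = (12/7 + 0*8)*50 = (12/7 + 0)*50 = (12/7)*50 = 600/7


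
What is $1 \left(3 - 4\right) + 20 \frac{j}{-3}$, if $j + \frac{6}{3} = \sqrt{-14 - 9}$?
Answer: $\frac{37}{3} - \frac{20 i \sqrt{23}}{3} \approx 12.333 - 31.972 i$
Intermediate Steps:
$j = -2 + i \sqrt{23}$ ($j = -2 + \sqrt{-14 - 9} = -2 + \sqrt{-23} = -2 + i \sqrt{23} \approx -2.0 + 4.7958 i$)
$1 \left(3 - 4\right) + 20 \frac{j}{-3} = 1 \left(3 - 4\right) + 20 \frac{-2 + i \sqrt{23}}{-3} = 1 \left(-1\right) + 20 \left(-2 + i \sqrt{23}\right) \left(- \frac{1}{3}\right) = -1 + 20 \left(\frac{2}{3} - \frac{i \sqrt{23}}{3}\right) = -1 + \left(\frac{40}{3} - \frac{20 i \sqrt{23}}{3}\right) = \frac{37}{3} - \frac{20 i \sqrt{23}}{3}$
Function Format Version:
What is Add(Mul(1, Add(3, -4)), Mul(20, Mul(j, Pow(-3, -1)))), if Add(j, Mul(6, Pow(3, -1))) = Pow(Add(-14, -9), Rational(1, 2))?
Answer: Add(Rational(37, 3), Mul(Rational(-20, 3), I, Pow(23, Rational(1, 2)))) ≈ Add(12.333, Mul(-31.972, I))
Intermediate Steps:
j = Add(-2, Mul(I, Pow(23, Rational(1, 2)))) (j = Add(-2, Pow(Add(-14, -9), Rational(1, 2))) = Add(-2, Pow(-23, Rational(1, 2))) = Add(-2, Mul(I, Pow(23, Rational(1, 2)))) ≈ Add(-2.0000, Mul(4.7958, I)))
Add(Mul(1, Add(3, -4)), Mul(20, Mul(j, Pow(-3, -1)))) = Add(Mul(1, Add(3, -4)), Mul(20, Mul(Add(-2, Mul(I, Pow(23, Rational(1, 2)))), Pow(-3, -1)))) = Add(Mul(1, -1), Mul(20, Mul(Add(-2, Mul(I, Pow(23, Rational(1, 2)))), Rational(-1, 3)))) = Add(-1, Mul(20, Add(Rational(2, 3), Mul(Rational(-1, 3), I, Pow(23, Rational(1, 2)))))) = Add(-1, Add(Rational(40, 3), Mul(Rational(-20, 3), I, Pow(23, Rational(1, 2))))) = Add(Rational(37, 3), Mul(Rational(-20, 3), I, Pow(23, Rational(1, 2))))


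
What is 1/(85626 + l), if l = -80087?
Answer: 1/5539 ≈ 0.00018054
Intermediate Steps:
1/(85626 + l) = 1/(85626 - 80087) = 1/5539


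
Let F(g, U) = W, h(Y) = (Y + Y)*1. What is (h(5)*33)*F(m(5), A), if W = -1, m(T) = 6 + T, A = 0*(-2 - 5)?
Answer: -330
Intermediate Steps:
h(Y) = 2*Y (h(Y) = (2*Y)*1 = 2*Y)
A = 0 (A = 0*(-7) = 0)
F(g, U) = -1
(h(5)*33)*F(m(5), A) = ((2*5)*33)*(-1) = (10*33)*(-1) = 330*(-1) = -330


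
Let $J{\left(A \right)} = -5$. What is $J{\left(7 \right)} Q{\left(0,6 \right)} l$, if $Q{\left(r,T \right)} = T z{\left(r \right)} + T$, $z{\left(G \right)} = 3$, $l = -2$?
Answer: $240$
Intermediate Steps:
$Q{\left(r,T \right)} = 4 T$ ($Q{\left(r,T \right)} = T 3 + T = 3 T + T = 4 T$)
$J{\left(7 \right)} Q{\left(0,6 \right)} l = - 5 \cdot 4 \cdot 6 \left(-2\right) = \left(-5\right) 24 \left(-2\right) = \left(-120\right) \left(-2\right) = 240$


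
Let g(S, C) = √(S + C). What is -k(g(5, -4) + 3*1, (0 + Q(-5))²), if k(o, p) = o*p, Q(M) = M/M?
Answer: -4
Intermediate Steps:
g(S, C) = √(C + S)
Q(M) = 1
-k(g(5, -4) + 3*1, (0 + Q(-5))²) = -(√(-4 + 5) + 3*1)*(0 + 1)² = -(√1 + 3)*1² = -(1 + 3) = -4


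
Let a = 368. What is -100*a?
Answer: -36800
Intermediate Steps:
-100*a = -100*368 = -36800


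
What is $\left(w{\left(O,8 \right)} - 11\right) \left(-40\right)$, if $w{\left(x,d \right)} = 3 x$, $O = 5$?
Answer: $-160$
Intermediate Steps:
$\left(w{\left(O,8 \right)} - 11\right) \left(-40\right) = \left(3 \cdot 5 - 11\right) \left(-40\right) = \left(15 - 11\right) \left(-40\right) = 4 \left(-40\right) = -160$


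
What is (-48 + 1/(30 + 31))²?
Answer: 8567329/3721 ≈ 2302.4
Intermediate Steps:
(-48 + 1/(30 + 31))² = (-48 + 1/61)² = (-2927/61)² = 8567329/3721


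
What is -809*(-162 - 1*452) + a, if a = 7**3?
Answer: 497069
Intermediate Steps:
a = 343
-809*(-162 - 1*452) + a = -809*(-162 - 1*452) + 343 = -809*(-162 - 452) + 343 = -809*(-614) + 343 = 496726 + 343 = 497069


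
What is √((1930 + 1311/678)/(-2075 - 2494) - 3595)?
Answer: I*√425957880451102/344198 ≈ 59.962*I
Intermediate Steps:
√((1930 + 1311/678)/(-2075 - 2494) - 3595) = √((1930 + 1311*(1/678))/(-4569) - 3595) = √((1930 + 437/226)*(-1/4569) - 3595) = √((436617/226)*(-1/4569) - 3595) = √(-145539/344198 - 3595) = √(-1237537349/344198) = I*√425957880451102/344198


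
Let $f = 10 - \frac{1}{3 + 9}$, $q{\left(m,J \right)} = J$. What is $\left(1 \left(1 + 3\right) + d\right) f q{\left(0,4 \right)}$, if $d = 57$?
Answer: $\frac{7259}{3} \approx 2419.7$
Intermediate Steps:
$f = \frac{119}{12}$ ($f = 10 - \frac{1}{12} = \frac{119}{12} \approx 9.9167$)
$\left(1 \left(1 + 3\right) + d\right) f q{\left(0,4 \right)} = \left(1 \left(1 + 3\right) + 57\right) \frac{119}{12} \cdot 4 = \left(1 \cdot 4 + 57\right) \frac{119}{3} = \left(4 + 57\right) \frac{119}{3} = 61 \cdot \frac{119}{3} = \frac{7259}{3}$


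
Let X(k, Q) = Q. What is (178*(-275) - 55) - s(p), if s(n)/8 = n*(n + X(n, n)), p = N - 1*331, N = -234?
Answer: -5156605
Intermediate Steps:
p = -565 (p = -234 - 1*331 = -234 - 331 = -565)
s(n) = 16*n**2 (s(n) = 8*(n*(n + n)) = 8*(n*(2*n)) = 8*(2*n**2) = 16*n**2)
(178*(-275) - 55) - s(p) = (178*(-275) - 55) - 16*(-565)**2 = (-48950 - 55) - 16*319225 = -49005 - 1*5107600 = -49005 - 5107600 = -5156605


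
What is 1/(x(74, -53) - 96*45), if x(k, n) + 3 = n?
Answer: -1/4376 ≈ -0.00022852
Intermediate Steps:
x(k, n) = -3 + n
1/(x(74, -53) - 96*45) = 1/((-3 - 53) - 96*45) = 1/(-56 - 4320) = 1/(-4376) = -1/4376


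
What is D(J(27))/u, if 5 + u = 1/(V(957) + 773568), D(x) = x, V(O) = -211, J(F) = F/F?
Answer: -773357/3866784 ≈ -0.20000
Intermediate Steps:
J(F) = 1
u = -3866784/773357 (u = -5 + 1/(-211 + 773568) = -5 + 1/773357 = -3866784/773357 ≈ -5.0000)
D(J(27))/u = 1/(-3866784/773357) = 1*(-773357/3866784) = -773357/3866784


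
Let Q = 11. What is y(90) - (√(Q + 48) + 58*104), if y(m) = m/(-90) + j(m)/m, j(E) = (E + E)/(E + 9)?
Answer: -597265/99 - √59 ≈ -6040.7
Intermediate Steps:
j(E) = 2*E/(9 + E) (j(E) = (2*E)/(9 + E) = 2*E/(9 + E))
y(m) = 2/(9 + m) - m/90 (y(m) = m/(-90) + (2*m/(9 + m))/m = m*(-1/90) + 2/(9 + m) = -m/90 + 2/(9 + m) = 2/(9 + m) - m/90)
y(90) - (√(Q + 48) + 58*104) = (180 - 1*90*(9 + 90))/(90*(9 + 90)) - (√(11 + 48) + 58*104) = (1/90)*(180 - 1*90*99)/99 - (√59 + 6032) = (1/90)*(1/99)*(180 - 8910) - (6032 + √59) = (1/90)*(1/99)*(-8730) + (-6032 - √59) = -97/99 + (-6032 - √59) = -597265/99 - √59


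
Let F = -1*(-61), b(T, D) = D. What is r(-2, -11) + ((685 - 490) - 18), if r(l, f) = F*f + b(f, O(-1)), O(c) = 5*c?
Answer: -499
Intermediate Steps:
F = 61
r(l, f) = -5 + 61*f (r(l, f) = 61*f + 5*(-1) = 61*f - 5 = -5 + 61*f)
r(-2, -11) + ((685 - 490) - 18) = (-5 + 61*(-11)) + ((685 - 490) - 18) = (-5 - 671) + (195 - 18) = -676 + 177 = -499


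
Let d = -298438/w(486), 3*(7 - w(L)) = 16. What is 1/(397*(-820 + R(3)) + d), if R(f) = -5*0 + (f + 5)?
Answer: -5/2507134 ≈ -1.9943e-6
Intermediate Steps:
R(f) = 5 + f (R(f) = 0 + (5 + f) = 5 + f)
w(L) = 5/3 (w(L) = 7 - ⅓*16 = 7 - 16/3 = 5/3)
d = -895314/5 (d = -298438/5/3 = -298438*⅗ = -895314/5 ≈ -1.7906e+5)
1/(397*(-820 + R(3)) + d) = 1/(397*(-820 + (5 + 3)) - 895314/5) = 1/(397*(-820 + 8) - 895314/5) = 1/(397*(-812) - 895314/5) = 1/(-322364 - 895314/5) = 1/(-2507134/5) = -5/2507134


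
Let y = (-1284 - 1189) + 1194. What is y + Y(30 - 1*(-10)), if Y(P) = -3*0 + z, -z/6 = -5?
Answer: -1249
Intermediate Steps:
z = 30 (z = -6*(-5) = 30)
Y(P) = 30 (Y(P) = -3*0 + 30 = 0 + 30 = 30)
y = -1279 (y = -2473 + 1194 = -1279)
y + Y(30 - 1*(-10)) = -1279 + 30 = -1249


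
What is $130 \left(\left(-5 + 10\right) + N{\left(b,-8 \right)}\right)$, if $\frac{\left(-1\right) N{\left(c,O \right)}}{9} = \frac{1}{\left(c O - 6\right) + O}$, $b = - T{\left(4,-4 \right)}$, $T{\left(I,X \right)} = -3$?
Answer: $\frac{12935}{19} \approx 680.79$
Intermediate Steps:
$b = 3$ ($b = \left(-1\right) \left(-3\right) = 3$)
$N{\left(c,O \right)} = - \frac{9}{-6 + O + O c}$ ($N{\left(c,O \right)} = - \frac{9}{\left(c O - 6\right) + O} = - \frac{9}{\left(O c - 6\right) + O} = - \frac{9}{\left(-6 + O c\right) + O} = - \frac{9}{-6 + O + O c}$)
$130 \left(\left(-5 + 10\right) + N{\left(b,-8 \right)}\right) = 130 \left(\left(-5 + 10\right) - \frac{9}{-6 - 8 - 24}\right) = 130 \left(5 - \frac{9}{-6 - 8 - 24}\right) = 130 \left(5 - \frac{9}{-38}\right) = 130 \left(5 - - \frac{9}{38}\right) = 130 \left(5 + \frac{9}{38}\right) = 130 \cdot \frac{199}{38} = \frac{12935}{19}$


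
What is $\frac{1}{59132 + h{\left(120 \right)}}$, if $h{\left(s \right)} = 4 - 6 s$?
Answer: $\frac{1}{58416} \approx 1.7119 \cdot 10^{-5}$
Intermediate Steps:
$\frac{1}{59132 + h{\left(120 \right)}} = \frac{1}{59132 + \left(4 - 720\right)} = \frac{1}{59132 - 716} = \frac{1}{58416}$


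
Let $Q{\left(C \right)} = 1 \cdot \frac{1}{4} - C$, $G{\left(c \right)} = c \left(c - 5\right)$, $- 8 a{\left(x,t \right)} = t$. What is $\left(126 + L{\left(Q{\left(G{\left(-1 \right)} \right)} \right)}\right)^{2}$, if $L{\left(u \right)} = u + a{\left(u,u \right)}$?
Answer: $\frac{14984641}{1024} \approx 14633.0$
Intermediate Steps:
$a{\left(x,t \right)} = - \frac{t}{8}$
$G{\left(c \right)} = c \left(-5 + c\right)$
$Q{\left(C \right)} = \frac{1}{4} - C$ ($Q{\left(C \right)} = 1 \cdot \frac{1}{4} - C = \frac{1}{4} - C$)
$L{\left(u \right)} = \frac{7 u}{8}$ ($L{\left(u \right)} = u - \frac{u}{8} = \frac{7 u}{8}$)
$\left(126 + L{\left(Q{\left(G{\left(-1 \right)} \right)} \right)}\right)^{2} = \left(126 + \frac{7 \left(\frac{1}{4} - - (-5 - 1)\right)}{8}\right)^{2} = \left(126 + \frac{7 \left(\frac{1}{4} - \left(-1\right) \left(-6\right)\right)}{8}\right)^{2} = \left(126 + \frac{7 \left(\frac{1}{4} - 6\right)}{8}\right)^{2} = \left(126 + \frac{7}{8} \left(- \frac{23}{4}\right)\right)^{2} = \left(126 - \frac{161}{32}\right)^{2} = \left(\frac{3871}{32}\right)^{2} = \frac{14984641}{1024}$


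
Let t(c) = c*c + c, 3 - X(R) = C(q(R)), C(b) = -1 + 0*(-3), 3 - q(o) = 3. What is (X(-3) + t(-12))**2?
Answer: 18496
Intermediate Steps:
q(o) = 0 (q(o) = 3 - 1*3 = 3 - 3 = 0)
C(b) = -1 (C(b) = -1 + 0 = -1)
X(R) = 4 (X(R) = 3 - 1*(-1) = 3 + 1 = 4)
t(c) = c + c**2 (t(c) = c**2 + c = c + c**2)
(X(-3) + t(-12))**2 = (4 - 12*(1 - 12))**2 = (4 - 12*(-11))**2 = (4 + 132)**2 = 136**2 = 18496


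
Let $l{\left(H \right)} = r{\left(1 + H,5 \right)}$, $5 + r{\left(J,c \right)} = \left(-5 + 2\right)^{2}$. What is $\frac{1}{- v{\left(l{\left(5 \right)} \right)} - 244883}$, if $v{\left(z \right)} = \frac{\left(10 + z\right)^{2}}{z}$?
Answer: $- \frac{1}{244932} \approx -4.0828 \cdot 10^{-6}$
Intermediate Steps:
$r{\left(J,c \right)} = 4$ ($r{\left(J,c \right)} = -5 + \left(-5 + 2\right)^{2} = -5 + \left(-3\right)^{2} = -5 + 9 = 4$)
$l{\left(H \right)} = 4$
$v{\left(z \right)} = \frac{\left(10 + z\right)^{2}}{z}$
$\frac{1}{- v{\left(l{\left(5 \right)} \right)} - 244883} = \frac{1}{- \frac{\left(10 + 4\right)^{2}}{4} - 244883} = \frac{1}{- \frac{14^{2}}{4} - 244883} = \frac{1}{- \frac{196}{4} - 244883} = \frac{1}{\left(-1\right) 49 - 244883} = \frac{1}{-49 - 244883} = \frac{1}{-244932} = - \frac{1}{244932}$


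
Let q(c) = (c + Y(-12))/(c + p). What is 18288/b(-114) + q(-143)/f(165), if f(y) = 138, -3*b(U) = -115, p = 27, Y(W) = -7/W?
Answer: 458232673/960480 ≈ 477.09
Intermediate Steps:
b(U) = 115/3 (b(U) = -1/3*(-115) = 115/3)
q(c) = (7/12 + c)/(27 + c) (q(c) = (c - 7/(-12))/(c + 27) = (c - 7*(-1/12))/(27 + c) = (c + 7/12)/(27 + c) = (7/12 + c)/(27 + c))
18288/b(-114) + q(-143)/f(165) = 18288/(115/3) + ((7/12 - 143)/(27 - 143))/138 = 18288*(3/115) + (-1709/12/(-116))*(1/138) = 54864/115 - 1/116*(-1709/12)*(1/138) = 54864/115 + (1709/1392)*(1/138) = 54864/115 + 1709/192096 = 458232673/960480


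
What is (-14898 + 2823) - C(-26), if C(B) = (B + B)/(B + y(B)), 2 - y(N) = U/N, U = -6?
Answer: -3804301/315 ≈ -12077.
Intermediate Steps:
y(N) = 2 + 6/N (y(N) = 2 - (-6)/N = 2 + 6/N)
C(B) = 2*B/(2 + B + 6/B) (C(B) = (B + B)/(B + (2 + 6/B)) = (2*B)/(2 + B + 6/B) = 2*B/(2 + B + 6/B))
(-14898 + 2823) - C(-26) = (-14898 + 2823) - 2*(-26)²/(6 - 26*(2 - 26)) = -12075 - 2*676/(6 - 26*(-24)) = -12075 - 2*676/(6 + 624) = -12075 - 2*676/630 = -12075 - 1*676/315 = -12075 - 676/315 = -3804301/315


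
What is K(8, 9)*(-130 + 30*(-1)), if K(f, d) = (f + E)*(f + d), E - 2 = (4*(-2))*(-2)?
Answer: -70720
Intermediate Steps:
E = 18 (E = 2 + (4*(-2))*(-2) = 2 - 8*(-2) = 2 + 16 = 18)
K(f, d) = (18 + f)*(d + f) (K(f, d) = (f + 18)*(f + d) = (18 + f)*(d + f))
K(8, 9)*(-130 + 30*(-1)) = (8² + 18*9 + 18*8 + 9*8)*(-130 + 30*(-1)) = (64 + 162 + 144 + 72)*(-130 - 30) = 442*(-160) = -70720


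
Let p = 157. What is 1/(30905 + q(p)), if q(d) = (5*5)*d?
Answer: 1/34830 ≈ 2.8711e-5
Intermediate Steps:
q(d) = 25*d
1/(30905 + q(p)) = 1/(30905 + 25*157) = 1/(30905 + 3925) = 1/34830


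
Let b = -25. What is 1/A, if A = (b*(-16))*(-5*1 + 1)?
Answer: -1/1600 ≈ -0.00062500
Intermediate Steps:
A = -1600 (A = (-25*(-16))*(-5*1 + 1) = 400*(-5 + 1) = 400*(-4) = -1600)
1/A = 1/(-1600) = -1/1600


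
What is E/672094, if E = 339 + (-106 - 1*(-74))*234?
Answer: -7149/672094 ≈ -0.010637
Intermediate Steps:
E = -7149 (E = 339 + (-106 + 74)*234 = 339 - 32*234 = 339 - 7488 = -7149)
E/672094 = -7149/672094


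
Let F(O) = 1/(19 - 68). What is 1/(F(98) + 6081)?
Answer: 49/297968 ≈ 0.00016445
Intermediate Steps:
F(O) = -1/49 (F(O) = 1/(-49) = -1/49)
1/(F(98) + 6081) = 1/(-1/49 + 6081) = 1/(297968/49) = 49/297968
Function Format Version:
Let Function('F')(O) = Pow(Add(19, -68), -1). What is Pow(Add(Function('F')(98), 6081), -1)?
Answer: Rational(49, 297968) ≈ 0.00016445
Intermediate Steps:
Function('F')(O) = Rational(-1, 49) (Function('F')(O) = Pow(-49, -1) = Rational(-1, 49))
Pow(Add(Function('F')(98), 6081), -1) = Pow(Add(Rational(-1, 49), 6081), -1) = Pow(Rational(297968, 49), -1) = Rational(49, 297968)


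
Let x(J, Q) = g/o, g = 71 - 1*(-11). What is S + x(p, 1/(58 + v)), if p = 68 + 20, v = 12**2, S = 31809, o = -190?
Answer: 3021814/95 ≈ 31809.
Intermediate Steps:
g = 82 (g = 71 + 11 = 82)
v = 144
p = 88
x(J, Q) = -41/95 (x(J, Q) = 82/(-190) = 82*(-1/190) = -41/95)
S + x(p, 1/(58 + v)) = 31809 - 41/95 = 3021814/95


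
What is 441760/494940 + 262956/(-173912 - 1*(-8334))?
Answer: -1425042634/2048779383 ≈ -0.69556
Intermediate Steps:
441760/494940 + 262956/(-173912 - 1*(-8334)) = 441760*(1/494940) + 262956/(-173912 + 8334) = 22088/24747 + 262956/(-165578) = 22088/24747 + 262956*(-1/165578) = 22088/24747 - 131478/82789 = -1425042634/2048779383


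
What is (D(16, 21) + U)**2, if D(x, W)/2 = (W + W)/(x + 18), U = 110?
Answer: 3655744/289 ≈ 12650.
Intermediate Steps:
D(x, W) = 4*W/(18 + x) (D(x, W) = 2*((W + W)/(x + 18)) = 2*((2*W)/(18 + x)) = 2*(2*W/(18 + x)) = 4*W/(18 + x))
(D(16, 21) + U)**2 = (4*21/(18 + 16) + 110)**2 = (4*21/34 + 110)**2 = (4*21*(1/34) + 110)**2 = (42/17 + 110)**2 = (1912/17)**2 = 3655744/289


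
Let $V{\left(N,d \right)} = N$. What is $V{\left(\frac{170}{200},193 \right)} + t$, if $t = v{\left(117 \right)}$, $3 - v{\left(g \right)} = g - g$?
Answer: $\frac{77}{20} \approx 3.85$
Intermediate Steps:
$v{\left(g \right)} = 3$ ($v{\left(g \right)} = 3 - \left(g - g\right) = 3 - 0 = 3 + 0 = 3$)
$t = 3$
$V{\left(\frac{170}{200},193 \right)} + t = \frac{170}{200} + 3 = 170 \cdot \frac{1}{200} + 3 = \frac{17}{20} + 3 = \frac{77}{20}$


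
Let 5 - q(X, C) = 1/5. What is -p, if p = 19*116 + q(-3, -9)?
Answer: -11044/5 ≈ -2208.8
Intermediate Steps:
q(X, C) = 24/5 (q(X, C) = 5 - 1/5 = 5 - 1*⅕ = 5 - ⅕ = 24/5)
p = 11044/5 (p = 19*116 + 24/5 = 2204 + 24/5 = 11044/5 ≈ 2208.8)
-p = -1*11044/5 = -11044/5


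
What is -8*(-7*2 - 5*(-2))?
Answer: 32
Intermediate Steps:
-8*(-7*2 - 5*(-2)) = -8*(-14 + 10) = -8*(-4) = 32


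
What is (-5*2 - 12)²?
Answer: 484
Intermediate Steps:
(-5*2 - 12)² = (-10 - 12)² = (-22)² = 484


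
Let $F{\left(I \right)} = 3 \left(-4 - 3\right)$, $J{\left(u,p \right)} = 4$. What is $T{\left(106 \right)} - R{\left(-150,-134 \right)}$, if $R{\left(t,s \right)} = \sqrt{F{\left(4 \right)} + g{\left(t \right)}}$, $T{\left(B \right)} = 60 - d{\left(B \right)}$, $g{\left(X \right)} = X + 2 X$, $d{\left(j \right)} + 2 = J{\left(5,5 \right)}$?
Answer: $58 - i \sqrt{471} \approx 58.0 - 21.703 i$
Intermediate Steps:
$d{\left(j \right)} = 2$ ($d{\left(j \right)} = -2 + 4 = 2$)
$g{\left(X \right)} = 3 X$
$F{\left(I \right)} = -21$ ($F{\left(I \right)} = 3 \left(-7\right) = -21$)
$T{\left(B \right)} = 58$ ($T{\left(B \right)} = 60 - 2 = 58$)
$R{\left(t,s \right)} = \sqrt{-21 + 3 t}$
$T{\left(106 \right)} - R{\left(-150,-134 \right)} = 58 - \sqrt{-21 + 3 \left(-150\right)} = 58 - \sqrt{-21 - 450} = 58 - \sqrt{-471} = 58 - i \sqrt{471}$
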